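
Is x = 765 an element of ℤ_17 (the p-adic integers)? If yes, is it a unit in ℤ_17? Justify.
x ∈ ℤ_17 but not a unit; v_17(x) = 1 > 0

ℤ_17 = {x ∈ ℚ_17 : v_17(x) ≥ 0} and ℤ_17^× = {x ∈ ℤ_17 : v_17(x) = 0}. Here v_17(765) = v_17(num) − v_17(den) = 1; compare against these criteria.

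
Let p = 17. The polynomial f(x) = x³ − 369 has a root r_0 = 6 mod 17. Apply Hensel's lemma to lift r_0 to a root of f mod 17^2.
r_1 = 176 (mod 289)

Hensel: r_{i+1} = r_i − f(r_i)/f′(r_i) mod 17^{i+2}, where f′(x) = 3x². Iterate:
  r_0 = 6 (mod 17)
  r_1 = 176 (mod 289)
Final: r = 176 with f(r) ≡ 0 mod 17^2.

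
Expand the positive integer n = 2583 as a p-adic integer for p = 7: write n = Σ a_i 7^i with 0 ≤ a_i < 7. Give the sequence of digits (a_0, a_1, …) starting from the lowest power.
(a_0, a_1, …) = (0, 5, 3, 0, 1)

Repeated division by 7 gives the digits low-to-high: 2583 = 5·7^1 + 3·7^2 + 1·7^4. Digit sequence: (0, 5, 3, 0, 1).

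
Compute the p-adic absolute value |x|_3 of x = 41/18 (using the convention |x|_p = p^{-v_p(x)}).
|41/18|_3 = 9

Step 1 — compute v_3(x) by factoring powers of 3 out of the numerator and denominator: v_3(41/18) = -2. Step 2 — apply |x|_p = p^{-v_p(x)} = 3^{2} = 9.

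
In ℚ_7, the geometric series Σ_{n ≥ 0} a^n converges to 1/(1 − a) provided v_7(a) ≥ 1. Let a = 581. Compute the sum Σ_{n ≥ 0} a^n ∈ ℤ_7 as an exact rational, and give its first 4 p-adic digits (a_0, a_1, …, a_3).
Σ a^n = 1/(1 − a) = -1/580;  first 4 digits = (1, 6, 5, 4)

v_7(a) = 1 ≥ 1, so the series converges in ℤ_7 to 1/(1 − a) = 1/(1 − 581) = -1/580. Expand this rational in ℤ_7: compute digits iteratively via d_i = x_i mod 7, x_{i+1} = (x_i − d_i)/7. The first 4 digits are (1, 6, 5, 4).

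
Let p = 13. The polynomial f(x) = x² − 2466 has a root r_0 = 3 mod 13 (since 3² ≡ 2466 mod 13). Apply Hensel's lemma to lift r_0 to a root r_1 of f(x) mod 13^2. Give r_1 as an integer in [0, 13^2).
r_1 = 159 (mod 169)

Hensel's recurrence: r_{i+1} = r_i − f(r_i)·(f′(r_i))^{-1} mod 13^{i+2}, with f′(x) = 2x. Iterate:
  r_0 = 3 (mod 13)
  r_1 = 159 (mod 169)
Final: r_1 = 159, and one checks f(r_1) ≡ 0 mod 13^2.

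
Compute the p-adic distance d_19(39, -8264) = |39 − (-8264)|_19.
d_19(39, -8264) = 1/361

Step 1 — x − y = 39 − (-8264) = 8303. Step 2 — v_19(8303) = 2 (factor: 8303 = (19^2 · 23); the sign does not affect v_p). Step 3 — |x − y|_19 = 19^{-2} = 1/361.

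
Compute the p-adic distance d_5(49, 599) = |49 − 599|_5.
d_5(49, 599) = 1/25

Step 1 — x − y = 49 − 599 = -550. Step 2 — v_5(-550) = 2 (factor: -550 = −(5^2 · 22); the sign does not affect v_p). Step 3 — |x − y|_5 = 5^{-2} = 1/25.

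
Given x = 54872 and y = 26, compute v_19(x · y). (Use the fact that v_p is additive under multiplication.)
v_19(1426672) = 3

v_p(x) = 3 (factor: 54872 = 19^3 · 8); v_p(y) = 0 (factor: 26 = 19^0 · 26). Additivity: v_p(xy) = v_p(x) + v_p(y) = 3 + 0 = 3. (Direct check: xy = 1426672 = 19^3 · (208).)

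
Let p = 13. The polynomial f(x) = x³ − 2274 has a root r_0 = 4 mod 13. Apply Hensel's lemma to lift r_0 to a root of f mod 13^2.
r_1 = 43 (mod 169)

Hensel: r_{i+1} = r_i − f(r_i)/f′(r_i) mod 13^{i+2}, where f′(x) = 3x². Iterate:
  r_0 = 4 (mod 13)
  r_1 = 43 (mod 169)
Final: r = 43 with f(r) ≡ 0 mod 13^2.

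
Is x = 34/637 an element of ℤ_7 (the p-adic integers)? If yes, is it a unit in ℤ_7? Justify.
x ∉ ℤ_7 (v_7(x) = -2 < 0)

ℤ_7 = {x ∈ ℚ_7 : v_7(x) ≥ 0} and ℤ_7^× = {x ∈ ℤ_7 : v_7(x) = 0}. Here v_7(34/637) = v_7(num) − v_7(den) = -2; compare against these criteria.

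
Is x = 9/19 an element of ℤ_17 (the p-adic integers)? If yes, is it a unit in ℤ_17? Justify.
x ∈ ℤ_17^× (unit); v_17(x) = 0

ℤ_17 = {x ∈ ℚ_17 : v_17(x) ≥ 0} and ℤ_17^× = {x ∈ ℤ_17 : v_17(x) = 0}. Here v_17(9/19) = v_17(num) − v_17(den) = 0; compare against these criteria.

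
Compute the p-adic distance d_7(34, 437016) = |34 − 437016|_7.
d_7(34, 437016) = 1/16807

Step 1 — x − y = 34 − 437016 = -436982. Step 2 — v_7(-436982) = 5 (factor: -436982 = −(7^5 · 26); the sign does not affect v_p). Step 3 — |x − y|_7 = 7^{-5} = 1/16807.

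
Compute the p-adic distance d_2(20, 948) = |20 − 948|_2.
d_2(20, 948) = 1/32

Step 1 — x − y = 20 − 948 = -928. Step 2 — v_2(-928) = 5 (factor: -928 = −(2^5 · 29); the sign does not affect v_p). Step 3 — |x − y|_2 = 2^{-5} = 1/32.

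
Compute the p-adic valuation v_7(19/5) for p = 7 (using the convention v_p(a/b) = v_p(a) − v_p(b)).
v_7(19/5) = 0

Factor powers of 7 from the numerator and denominator of the reduced fraction: 19 = 7^0 · 19 and 5 = 7^0 · 5. Apply v_p(a/b) = v_p(a) − v_p(b): v_7(19/5) = 0 − 0 = 0.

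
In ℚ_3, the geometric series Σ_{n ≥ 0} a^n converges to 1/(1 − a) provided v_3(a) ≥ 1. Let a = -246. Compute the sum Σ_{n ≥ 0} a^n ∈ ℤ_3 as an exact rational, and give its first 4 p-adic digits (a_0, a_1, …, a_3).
Σ a^n = 1/(1 − a) = 1/247;  first 4 digits = (1, 2, 0, 2)

v_3(a) = 1 ≥ 1, so the series converges in ℤ_3 to 1/(1 − a) = 1/(1 − (-246)) = 1/247. Expand this rational in ℤ_3: compute digits iteratively via d_i = x_i mod 3, x_{i+1} = (x_i − d_i)/3. The first 4 digits are (1, 2, 0, 2).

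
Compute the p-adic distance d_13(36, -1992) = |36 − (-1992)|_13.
d_13(36, -1992) = 1/169

Step 1 — x − y = 36 − (-1992) = 2028. Step 2 — v_13(2028) = 2 (factor: 2028 = (13^2 · 12); the sign does not affect v_p). Step 3 — |x − y|_13 = 13^{-2} = 1/169.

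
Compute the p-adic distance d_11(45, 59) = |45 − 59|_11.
d_11(45, 59) = 1

Step 1 — x − y = 45 − 59 = -14. Step 2 — v_11(-14) = 0 (factor: -14 = −(11^0 · 14); the sign does not affect v_p). Step 3 — |x − y|_11 = 11^{0} = 1.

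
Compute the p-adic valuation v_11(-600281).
v_11(-600281) = 4

v_11(n) is the largest exponent k such that 11^k divides n. Factor out: -600281 = -11^4 · 41. (Sign doesn't affect v_p.) So v_11(-600281) = 4.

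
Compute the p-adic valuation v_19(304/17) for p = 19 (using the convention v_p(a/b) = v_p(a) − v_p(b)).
v_19(304/17) = 1

Factor powers of 19 from the numerator and denominator of the reduced fraction: 304 = 19^1 · 16 and 17 = 19^0 · 17. Apply v_p(a/b) = v_p(a) − v_p(b): v_19(304/17) = 1 − 0 = 1.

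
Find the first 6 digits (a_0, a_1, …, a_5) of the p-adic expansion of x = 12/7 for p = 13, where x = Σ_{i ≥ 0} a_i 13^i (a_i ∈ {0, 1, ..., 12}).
(a_0, …, a_5) = (11, 3, 9, 3, 9, 3)

v_13(12/7) = 0 (numerator and denominator both coprime to 13), so x ∈ ℤ_13^×. Compute digits iteratively via a_i = x_i mod 13, x_{i+1} = (x_i − a_i)/13, with x_0 = x:
  x_0 = 12/7;  a_0 = 11;  x_1 = (x_0 − 11)/13 = -5/7
  x_1 = -5/7;  a_1 = 3;  x_2 = (x_1 − 3)/13 = -2/7
  x_2 = -2/7;  a_2 = 9;  x_3 = (x_2 − 9)/13 = -5/7
  x_3 = -5/7;  a_3 = 3;  x_4 = (x_3 − 3)/13 = -2/7
  x_4 = -2/7;  a_4 = 9;  x_5 = (x_4 − 9)/13 = -5/7
  x_5 = -5/7;  a_5 = 3;  x_6 = (x_5 − 3)/13 = -2/7
Digits: (11, 3, 9, 3, 9, 3).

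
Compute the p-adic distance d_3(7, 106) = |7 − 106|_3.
d_3(7, 106) = 1/9

Step 1 — x − y = 7 − 106 = -99. Step 2 — v_3(-99) = 2 (factor: -99 = −(3^2 · 11); the sign does not affect v_p). Step 3 — |x − y|_3 = 3^{-2} = 1/9.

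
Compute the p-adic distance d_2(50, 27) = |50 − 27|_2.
d_2(50, 27) = 1

Step 1 — x − y = 50 − 27 = 23. Step 2 — v_2(23) = 0 (factor: 23 = (2^0 · 23); the sign does not affect v_p). Step 3 — |x − y|_2 = 2^{0} = 1.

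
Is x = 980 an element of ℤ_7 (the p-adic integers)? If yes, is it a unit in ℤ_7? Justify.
x ∈ ℤ_7 but not a unit; v_7(x) = 2 > 0

ℤ_7 = {x ∈ ℚ_7 : v_7(x) ≥ 0} and ℤ_7^× = {x ∈ ℤ_7 : v_7(x) = 0}. Here v_7(980) = v_7(num) − v_7(den) = 2; compare against these criteria.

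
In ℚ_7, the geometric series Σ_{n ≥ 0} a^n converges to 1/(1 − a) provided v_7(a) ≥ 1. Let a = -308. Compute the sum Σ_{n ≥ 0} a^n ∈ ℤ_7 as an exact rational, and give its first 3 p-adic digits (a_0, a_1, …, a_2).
Σ a^n = 1/(1 − a) = 1/309;  first 3 digits = (1, 5, 4)

v_7(a) = 1 ≥ 1, so the series converges in ℤ_7 to 1/(1 − a) = 1/(1 − (-308)) = 1/309. Expand this rational in ℤ_7: compute digits iteratively via d_i = x_i mod 7, x_{i+1} = (x_i − d_i)/7. The first 3 digits are (1, 5, 4).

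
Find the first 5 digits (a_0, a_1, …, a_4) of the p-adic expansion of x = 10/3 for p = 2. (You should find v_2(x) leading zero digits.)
(a_0, …, a_4) = (0, 1, 1, 1, 0)

v_2(10/3) = 1, so a_0 = ... = a_0 = 0. Factor out: x = 2^1 · u with u = 5/3 a unit in ℤ_2. Expand u iteratively via a_{v+i} = u_i mod 2, u_{i+1} = (u_i − a_{v+i})/2:
  u_0 = 5/3;  a_1 = 1;  u_1 = (u_0 − 1)/2 = 1/3
  u_1 = 1/3;  a_2 = 1;  u_2 = (u_1 − 1)/2 = -1/3
  u_2 = -1/3;  a_3 = 1;  u_3 = (u_2 − 1)/2 = -2/3
  u_3 = -2/3;  a_4 = 0;  u_4 = (u_3 − 0)/2 = -1/3
Digits: (0, 1, 1, 1, 0).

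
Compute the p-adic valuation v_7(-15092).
v_7(-15092) = 3

v_7(n) is the largest exponent k such that 7^k divides n. Factor out: -15092 = -7^3 · 44. (Sign doesn't affect v_p.) So v_7(-15092) = 3.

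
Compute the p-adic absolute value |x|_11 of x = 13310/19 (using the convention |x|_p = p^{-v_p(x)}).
|13310/19|_11 = 1/1331

Step 1 — compute v_11(x) by factoring powers of 11 out of the numerator and denominator: v_11(13310/19) = 3. Step 2 — apply |x|_p = p^{-v_p(x)} = 11^{-3} = 1/1331.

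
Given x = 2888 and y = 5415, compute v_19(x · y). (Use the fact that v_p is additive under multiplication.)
v_19(15638520) = 4

v_p(x) = 2 (factor: 2888 = 19^2 · 8); v_p(y) = 2 (factor: 5415 = 19^2 · 15). Additivity: v_p(xy) = v_p(x) + v_p(y) = 2 + 2 = 4. (Direct check: xy = 15638520 = 19^4 · (120).)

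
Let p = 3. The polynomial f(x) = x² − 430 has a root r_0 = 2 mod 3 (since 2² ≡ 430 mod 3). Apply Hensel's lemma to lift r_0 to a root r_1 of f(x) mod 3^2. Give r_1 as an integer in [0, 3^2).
r_1 = 5 (mod 9)

Hensel's recurrence: r_{i+1} = r_i − f(r_i)·(f′(r_i))^{-1} mod 3^{i+2}, with f′(x) = 2x. Iterate:
  r_0 = 2 (mod 3)
  r_1 = 5 (mod 9)
Final: r_1 = 5, and one checks f(r_1) ≡ 0 mod 3^2.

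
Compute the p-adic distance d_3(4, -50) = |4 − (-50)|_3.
d_3(4, -50) = 1/27

Step 1 — x − y = 4 − (-50) = 54. Step 2 — v_3(54) = 3 (factor: 54 = (3^3 · 2); the sign does not affect v_p). Step 3 — |x − y|_3 = 3^{-3} = 1/27.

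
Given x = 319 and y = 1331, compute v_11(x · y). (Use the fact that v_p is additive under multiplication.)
v_11(424589) = 4

v_p(x) = 1 (factor: 319 = 11^1 · 29); v_p(y) = 3 (factor: 1331 = 11^3 · 1). Additivity: v_p(xy) = v_p(x) + v_p(y) = 1 + 3 = 4. (Direct check: xy = 424589 = 11^4 · (29).)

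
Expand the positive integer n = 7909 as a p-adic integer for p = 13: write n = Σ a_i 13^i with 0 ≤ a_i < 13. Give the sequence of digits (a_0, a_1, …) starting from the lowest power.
(a_0, a_1, …) = (5, 10, 7, 3)

Repeated division by 13 gives the digits low-to-high: 7909 = 5 + 10·13^1 + 7·13^2 + 3·13^3. Digit sequence: (5, 10, 7, 3).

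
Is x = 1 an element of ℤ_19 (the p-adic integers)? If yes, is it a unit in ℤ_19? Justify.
x ∈ ℤ_19^× (unit); v_19(x) = 0

ℤ_19 = {x ∈ ℚ_19 : v_19(x) ≥ 0} and ℤ_19^× = {x ∈ ℤ_19 : v_19(x) = 0}. Here v_19(1) = v_19(num) − v_19(den) = 0; compare against these criteria.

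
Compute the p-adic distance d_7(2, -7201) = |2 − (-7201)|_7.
d_7(2, -7201) = 1/2401

Step 1 — x − y = 2 − (-7201) = 7203. Step 2 — v_7(7203) = 4 (factor: 7203 = (7^4 · 3); the sign does not affect v_p). Step 3 — |x − y|_7 = 7^{-4} = 1/2401.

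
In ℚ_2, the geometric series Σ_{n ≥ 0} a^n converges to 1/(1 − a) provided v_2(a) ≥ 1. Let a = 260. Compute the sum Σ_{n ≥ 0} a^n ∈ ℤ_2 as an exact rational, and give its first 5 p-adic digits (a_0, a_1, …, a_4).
Σ a^n = 1/(1 − a) = -1/259;  first 5 digits = (1, 0, 1, 0, 1)

v_2(a) = 2 ≥ 1, so the series converges in ℤ_2 to 1/(1 − a) = 1/(1 − 260) = -1/259. Expand this rational in ℤ_2: compute digits iteratively via d_i = x_i mod 2, x_{i+1} = (x_i − d_i)/2. The first 5 digits are (1, 0, 1, 0, 1).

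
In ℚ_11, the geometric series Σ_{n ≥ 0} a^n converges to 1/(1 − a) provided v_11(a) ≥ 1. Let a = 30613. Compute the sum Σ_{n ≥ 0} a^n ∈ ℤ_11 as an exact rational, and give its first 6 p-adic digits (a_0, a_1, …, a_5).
Σ a^n = 1/(1 − a) = -1/30612;  first 6 digits = (1, 0, 0, 1, 2, 0)

v_11(a) = 3 ≥ 1, so the series converges in ℤ_11 to 1/(1 − a) = 1/(1 − 30613) = -1/30612. Expand this rational in ℤ_11: compute digits iteratively via d_i = x_i mod 11, x_{i+1} = (x_i − d_i)/11. The first 6 digits are (1, 0, 0, 1, 2, 0).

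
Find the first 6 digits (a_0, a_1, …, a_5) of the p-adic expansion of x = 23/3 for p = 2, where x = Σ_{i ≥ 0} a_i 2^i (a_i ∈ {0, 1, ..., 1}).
(a_0, …, a_5) = (1, 0, 1, 1, 1, 0)

v_2(23/3) = 0 (numerator and denominator both coprime to 2), so x ∈ ℤ_2^×. Compute digits iteratively via a_i = x_i mod 2, x_{i+1} = (x_i − a_i)/2, with x_0 = x:
  x_0 = 23/3;  a_0 = 1;  x_1 = (x_0 − 1)/2 = 10/3
  x_1 = 10/3;  a_1 = 0;  x_2 = (x_1 − 0)/2 = 5/3
  x_2 = 5/3;  a_2 = 1;  x_3 = (x_2 − 1)/2 = 1/3
  x_3 = 1/3;  a_3 = 1;  x_4 = (x_3 − 1)/2 = -1/3
  x_4 = -1/3;  a_4 = 1;  x_5 = (x_4 − 1)/2 = -2/3
  x_5 = -2/3;  a_5 = 0;  x_6 = (x_5 − 0)/2 = -1/3
Digits: (1, 0, 1, 1, 1, 0).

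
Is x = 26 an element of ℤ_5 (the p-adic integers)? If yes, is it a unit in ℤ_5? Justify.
x ∈ ℤ_5^× (unit); v_5(x) = 0

ℤ_5 = {x ∈ ℚ_5 : v_5(x) ≥ 0} and ℤ_5^× = {x ∈ ℤ_5 : v_5(x) = 0}. Here v_5(26) = v_5(num) − v_5(den) = 0; compare against these criteria.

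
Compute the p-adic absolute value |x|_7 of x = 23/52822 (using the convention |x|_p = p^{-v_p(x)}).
|23/52822|_7 = 2401

Step 1 — compute v_7(x) by factoring powers of 7 out of the numerator and denominator: v_7(23/52822) = -4. Step 2 — apply |x|_p = p^{-v_p(x)} = 7^{4} = 2401.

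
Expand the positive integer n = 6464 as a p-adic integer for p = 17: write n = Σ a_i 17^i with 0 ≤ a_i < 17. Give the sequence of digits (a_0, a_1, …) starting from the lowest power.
(a_0, a_1, …) = (4, 6, 5, 1)

Repeated division by 17 gives the digits low-to-high: 6464 = 4 + 6·17^1 + 5·17^2 + 1·17^3. Digit sequence: (4, 6, 5, 1).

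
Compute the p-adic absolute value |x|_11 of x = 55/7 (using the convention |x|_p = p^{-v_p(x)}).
|55/7|_11 = 1/11

Step 1 — compute v_11(x) by factoring powers of 11 out of the numerator and denominator: v_11(55/7) = 1. Step 2 — apply |x|_p = p^{-v_p(x)} = 11^{-1} = 1/11.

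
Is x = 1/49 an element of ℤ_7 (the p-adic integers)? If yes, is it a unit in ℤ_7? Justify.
x ∉ ℤ_7 (v_7(x) = -2 < 0)

ℤ_7 = {x ∈ ℚ_7 : v_7(x) ≥ 0} and ℤ_7^× = {x ∈ ℤ_7 : v_7(x) = 0}. Here v_7(1/49) = v_7(num) − v_7(den) = -2; compare against these criteria.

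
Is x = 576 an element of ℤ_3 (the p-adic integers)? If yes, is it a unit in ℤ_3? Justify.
x ∈ ℤ_3 but not a unit; v_3(x) = 2 > 0

ℤ_3 = {x ∈ ℚ_3 : v_3(x) ≥ 0} and ℤ_3^× = {x ∈ ℤ_3 : v_3(x) = 0}. Here v_3(576) = v_3(num) − v_3(den) = 2; compare against these criteria.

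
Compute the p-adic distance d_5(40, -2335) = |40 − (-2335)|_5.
d_5(40, -2335) = 1/125

Step 1 — x − y = 40 − (-2335) = 2375. Step 2 — v_5(2375) = 3 (factor: 2375 = (5^3 · 19); the sign does not affect v_p). Step 3 — |x − y|_5 = 5^{-3} = 1/125.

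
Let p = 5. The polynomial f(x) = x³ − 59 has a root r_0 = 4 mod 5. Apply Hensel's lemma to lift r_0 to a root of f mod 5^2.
r_1 = 19 (mod 25)

Hensel: r_{i+1} = r_i − f(r_i)/f′(r_i) mod 5^{i+2}, where f′(x) = 3x². Iterate:
  r_0 = 4 (mod 5)
  r_1 = 19 (mod 25)
Final: r = 19 with f(r) ≡ 0 mod 5^2.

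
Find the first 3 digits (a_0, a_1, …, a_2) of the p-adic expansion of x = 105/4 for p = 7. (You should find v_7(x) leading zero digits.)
(a_0, …, a_2) = (0, 2, 2)

v_7(105/4) = 1, so a_0 = ... = a_0 = 0. Factor out: x = 7^1 · u with u = 15/4 a unit in ℤ_7. Expand u iteratively via a_{v+i} = u_i mod 7, u_{i+1} = (u_i − a_{v+i})/7:
  u_0 = 15/4;  a_1 = 2;  u_1 = (u_0 − 2)/7 = 1/4
  u_1 = 1/4;  a_2 = 2;  u_2 = (u_1 − 2)/7 = -1/4
Digits: (0, 2, 2).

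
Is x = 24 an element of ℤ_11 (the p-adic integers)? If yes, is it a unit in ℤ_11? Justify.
x ∈ ℤ_11^× (unit); v_11(x) = 0

ℤ_11 = {x ∈ ℚ_11 : v_11(x) ≥ 0} and ℤ_11^× = {x ∈ ℤ_11 : v_11(x) = 0}. Here v_11(24) = v_11(num) − v_11(den) = 0; compare against these criteria.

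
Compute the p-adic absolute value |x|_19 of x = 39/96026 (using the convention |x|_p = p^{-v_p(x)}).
|39/96026|_19 = 6859

Step 1 — compute v_19(x) by factoring powers of 19 out of the numerator and denominator: v_19(39/96026) = -3. Step 2 — apply |x|_p = p^{-v_p(x)} = 19^{3} = 6859.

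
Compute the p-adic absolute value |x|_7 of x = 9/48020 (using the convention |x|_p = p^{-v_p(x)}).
|9/48020|_7 = 2401

Step 1 — compute v_7(x) by factoring powers of 7 out of the numerator and denominator: v_7(9/48020) = -4. Step 2 — apply |x|_p = p^{-v_p(x)} = 7^{4} = 2401.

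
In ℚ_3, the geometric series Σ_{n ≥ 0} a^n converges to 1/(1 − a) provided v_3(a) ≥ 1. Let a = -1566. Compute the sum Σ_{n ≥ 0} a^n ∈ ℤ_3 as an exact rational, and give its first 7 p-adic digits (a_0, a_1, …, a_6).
Σ a^n = 1/(1 − a) = 1/1567;  first 7 digits = (1, 0, 0, 2, 1, 2, 1)

v_3(a) = 3 ≥ 1, so the series converges in ℤ_3 to 1/(1 − a) = 1/(1 − (-1566)) = 1/1567. Expand this rational in ℤ_3: compute digits iteratively via d_i = x_i mod 3, x_{i+1} = (x_i − d_i)/3. The first 7 digits are (1, 0, 0, 2, 1, 2, 1).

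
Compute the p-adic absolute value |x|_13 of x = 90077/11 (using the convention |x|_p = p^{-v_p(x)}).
|90077/11|_13 = 1/2197

Step 1 — compute v_13(x) by factoring powers of 13 out of the numerator and denominator: v_13(90077/11) = 3. Step 2 — apply |x|_p = p^{-v_p(x)} = 13^{-3} = 1/2197.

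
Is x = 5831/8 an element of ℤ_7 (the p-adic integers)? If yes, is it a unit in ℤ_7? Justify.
x ∈ ℤ_7 but not a unit; v_7(x) = 3 > 0

ℤ_7 = {x ∈ ℚ_7 : v_7(x) ≥ 0} and ℤ_7^× = {x ∈ ℤ_7 : v_7(x) = 0}. Here v_7(5831/8) = v_7(num) − v_7(den) = 3; compare against these criteria.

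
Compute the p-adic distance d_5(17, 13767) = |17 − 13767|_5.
d_5(17, 13767) = 1/625

Step 1 — x − y = 17 − 13767 = -13750. Step 2 — v_5(-13750) = 4 (factor: -13750 = −(5^4 · 22); the sign does not affect v_p). Step 3 — |x − y|_5 = 5^{-4} = 1/625.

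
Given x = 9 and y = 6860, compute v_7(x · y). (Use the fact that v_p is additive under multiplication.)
v_7(61740) = 3

v_p(x) = 0 (factor: 9 = 7^0 · 9); v_p(y) = 3 (factor: 6860 = 7^3 · 20). Additivity: v_p(xy) = v_p(x) + v_p(y) = 0 + 3 = 3. (Direct check: xy = 61740 = 7^3 · (180).)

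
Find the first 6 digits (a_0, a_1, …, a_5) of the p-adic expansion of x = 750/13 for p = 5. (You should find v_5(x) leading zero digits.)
(a_0, …, a_5) = (0, 0, 0, 2, 2, 3)

v_5(750/13) = 3, so a_0 = ... = a_2 = 0. Factor out: x = 5^3 · u with u = 6/13 a unit in ℤ_5. Expand u iteratively via a_{v+i} = u_i mod 5, u_{i+1} = (u_i − a_{v+i})/5:
  u_0 = 6/13;  a_3 = 2;  u_1 = (u_0 − 2)/5 = -4/13
  u_1 = -4/13;  a_4 = 2;  u_2 = (u_1 − 2)/5 = -6/13
  u_2 = -6/13;  a_5 = 3;  u_3 = (u_2 − 3)/5 = -9/13
Digits: (0, 0, 0, 2, 2, 3).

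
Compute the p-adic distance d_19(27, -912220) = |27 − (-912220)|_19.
d_19(27, -912220) = 1/130321

Step 1 — x − y = 27 − (-912220) = 912247. Step 2 — v_19(912247) = 4 (factor: 912247 = (19^4 · 7); the sign does not affect v_p). Step 3 — |x − y|_19 = 19^{-4} = 1/130321.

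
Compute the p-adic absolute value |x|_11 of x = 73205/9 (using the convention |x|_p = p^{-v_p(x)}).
|73205/9|_11 = 1/14641

Step 1 — compute v_11(x) by factoring powers of 11 out of the numerator and denominator: v_11(73205/9) = 4. Step 2 — apply |x|_p = p^{-v_p(x)} = 11^{-4} = 1/14641.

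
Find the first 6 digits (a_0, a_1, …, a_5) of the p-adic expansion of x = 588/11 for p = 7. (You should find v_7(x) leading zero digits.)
(a_0, …, a_5) = (0, 0, 3, 1, 3, 4)

v_7(588/11) = 2, so a_0 = ... = a_1 = 0. Factor out: x = 7^2 · u with u = 12/11 a unit in ℤ_7. Expand u iteratively via a_{v+i} = u_i mod 7, u_{i+1} = (u_i − a_{v+i})/7:
  u_0 = 12/11;  a_2 = 3;  u_1 = (u_0 − 3)/7 = -3/11
  u_1 = -3/11;  a_3 = 1;  u_2 = (u_1 − 1)/7 = -2/11
  u_2 = -2/11;  a_4 = 3;  u_3 = (u_2 − 3)/7 = -5/11
  u_3 = -5/11;  a_5 = 4;  u_4 = (u_3 − 4)/7 = -7/11
Digits: (0, 0, 3, 1, 3, 4).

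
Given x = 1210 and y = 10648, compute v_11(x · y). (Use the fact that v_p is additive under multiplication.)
v_11(12884080) = 5

v_p(x) = 2 (factor: 1210 = 11^2 · 10); v_p(y) = 3 (factor: 10648 = 11^3 · 8). Additivity: v_p(xy) = v_p(x) + v_p(y) = 2 + 3 = 5. (Direct check: xy = 12884080 = 11^5 · (80).)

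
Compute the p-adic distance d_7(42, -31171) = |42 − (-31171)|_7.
d_7(42, -31171) = 1/2401

Step 1 — x − y = 42 − (-31171) = 31213. Step 2 — v_7(31213) = 4 (factor: 31213 = (7^4 · 13); the sign does not affect v_p). Step 3 — |x − y|_7 = 7^{-4} = 1/2401.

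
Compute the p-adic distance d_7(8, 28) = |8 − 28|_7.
d_7(8, 28) = 1

Step 1 — x − y = 8 − 28 = -20. Step 2 — v_7(-20) = 0 (factor: -20 = −(7^0 · 20); the sign does not affect v_p). Step 3 — |x − y|_7 = 7^{0} = 1.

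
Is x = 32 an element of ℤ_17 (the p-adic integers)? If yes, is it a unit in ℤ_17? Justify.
x ∈ ℤ_17^× (unit); v_17(x) = 0

ℤ_17 = {x ∈ ℚ_17 : v_17(x) ≥ 0} and ℤ_17^× = {x ∈ ℤ_17 : v_17(x) = 0}. Here v_17(32) = v_17(num) − v_17(den) = 0; compare against these criteria.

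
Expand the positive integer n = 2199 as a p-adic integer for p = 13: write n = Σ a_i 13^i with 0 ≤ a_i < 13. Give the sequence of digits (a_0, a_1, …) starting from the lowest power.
(a_0, a_1, …) = (2, 0, 0, 1)

Repeated division by 13 gives the digits low-to-high: 2199 = 2 + 1·13^3. Digit sequence: (2, 0, 0, 1).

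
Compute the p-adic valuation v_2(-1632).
v_2(-1632) = 5

v_2(n) is the largest exponent k such that 2^k divides n. Factor out: -1632 = -2^5 · 51. (Sign doesn't affect v_p.) So v_2(-1632) = 5.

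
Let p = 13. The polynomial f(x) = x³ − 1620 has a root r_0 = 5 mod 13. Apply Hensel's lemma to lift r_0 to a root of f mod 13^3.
r_2 = 1084 (mod 2197)

Hensel: r_{i+1} = r_i − f(r_i)/f′(r_i) mod 13^{i+2}, where f′(x) = 3x². Iterate:
  r_0 = 5 (mod 13)
  r_1 = 70 (mod 169)
  r_2 = 1084 (mod 2197)
Final: r = 1084 with f(r) ≡ 0 mod 13^3.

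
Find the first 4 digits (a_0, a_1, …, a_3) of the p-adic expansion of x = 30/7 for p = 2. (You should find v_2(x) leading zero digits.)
(a_0, …, a_3) = (0, 1, 0, 0)

v_2(30/7) = 1, so a_0 = ... = a_0 = 0. Factor out: x = 2^1 · u with u = 15/7 a unit in ℤ_2. Expand u iteratively via a_{v+i} = u_i mod 2, u_{i+1} = (u_i − a_{v+i})/2:
  u_0 = 15/7;  a_1 = 1;  u_1 = (u_0 − 1)/2 = 4/7
  u_1 = 4/7;  a_2 = 0;  u_2 = (u_1 − 0)/2 = 2/7
  u_2 = 2/7;  a_3 = 0;  u_3 = (u_2 − 0)/2 = 1/7
Digits: (0, 1, 0, 0).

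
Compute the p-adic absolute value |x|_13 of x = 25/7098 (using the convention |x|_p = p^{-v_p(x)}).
|25/7098|_13 = 169

Step 1 — compute v_13(x) by factoring powers of 13 out of the numerator and denominator: v_13(25/7098) = -2. Step 2 — apply |x|_p = p^{-v_p(x)} = 13^{2} = 169.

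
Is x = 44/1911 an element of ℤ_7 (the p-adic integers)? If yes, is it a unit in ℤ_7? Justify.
x ∉ ℤ_7 (v_7(x) = -2 < 0)

ℤ_7 = {x ∈ ℚ_7 : v_7(x) ≥ 0} and ℤ_7^× = {x ∈ ℤ_7 : v_7(x) = 0}. Here v_7(44/1911) = v_7(num) − v_7(den) = -2; compare against these criteria.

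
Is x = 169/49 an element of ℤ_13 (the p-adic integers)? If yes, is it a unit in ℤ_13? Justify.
x ∈ ℤ_13 but not a unit; v_13(x) = 2 > 0

ℤ_13 = {x ∈ ℚ_13 : v_13(x) ≥ 0} and ℤ_13^× = {x ∈ ℤ_13 : v_13(x) = 0}. Here v_13(169/49) = v_13(num) − v_13(den) = 2; compare against these criteria.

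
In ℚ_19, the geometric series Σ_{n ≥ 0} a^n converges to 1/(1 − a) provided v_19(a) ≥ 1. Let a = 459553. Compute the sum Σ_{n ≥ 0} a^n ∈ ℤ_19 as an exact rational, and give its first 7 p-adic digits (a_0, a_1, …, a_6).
Σ a^n = 1/(1 − a) = -1/459552;  first 7 digits = (1, 0, 0, 10, 3, 0, 5)

v_19(a) = 3 ≥ 1, so the series converges in ℤ_19 to 1/(1 − a) = 1/(1 − 459553) = -1/459552. Expand this rational in ℤ_19: compute digits iteratively via d_i = x_i mod 19, x_{i+1} = (x_i − d_i)/19. The first 7 digits are (1, 0, 0, 10, 3, 0, 5).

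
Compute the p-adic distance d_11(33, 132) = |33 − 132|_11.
d_11(33, 132) = 1/11

Step 1 — x − y = 33 − 132 = -99. Step 2 — v_11(-99) = 1 (factor: -99 = −(11^1 · 9); the sign does not affect v_p). Step 3 — |x − y|_11 = 11^{-1} = 1/11.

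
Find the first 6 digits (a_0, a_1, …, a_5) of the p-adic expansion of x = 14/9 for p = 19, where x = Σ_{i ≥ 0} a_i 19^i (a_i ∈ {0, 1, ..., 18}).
(a_0, …, a_5) = (10, 8, 8, 8, 8, 8)

v_19(14/9) = 0 (numerator and denominator both coprime to 19), so x ∈ ℤ_19^×. Compute digits iteratively via a_i = x_i mod 19, x_{i+1} = (x_i − a_i)/19, with x_0 = x:
  x_0 = 14/9;  a_0 = 10;  x_1 = (x_0 − 10)/19 = -4/9
  x_1 = -4/9;  a_1 = 8;  x_2 = (x_1 − 8)/19 = -4/9
  x_2 = -4/9;  a_2 = 8;  x_3 = (x_2 − 8)/19 = -4/9
  x_3 = -4/9;  a_3 = 8;  x_4 = (x_3 − 8)/19 = -4/9
  x_4 = -4/9;  a_4 = 8;  x_5 = (x_4 − 8)/19 = -4/9
  x_5 = -4/9;  a_5 = 8;  x_6 = (x_5 − 8)/19 = -4/9
Digits: (10, 8, 8, 8, 8, 8).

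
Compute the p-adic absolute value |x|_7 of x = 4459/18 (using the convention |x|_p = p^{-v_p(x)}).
|4459/18|_7 = 1/343

Step 1 — compute v_7(x) by factoring powers of 7 out of the numerator and denominator: v_7(4459/18) = 3. Step 2 — apply |x|_p = p^{-v_p(x)} = 7^{-3} = 1/343.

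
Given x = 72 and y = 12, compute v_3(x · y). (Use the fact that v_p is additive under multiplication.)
v_3(864) = 3

v_p(x) = 2 (factor: 72 = 3^2 · 8); v_p(y) = 1 (factor: 12 = 3^1 · 4). Additivity: v_p(xy) = v_p(x) + v_p(y) = 2 + 1 = 3. (Direct check: xy = 864 = 3^3 · (32).)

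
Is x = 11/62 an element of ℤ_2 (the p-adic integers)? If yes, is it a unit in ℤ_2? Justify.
x ∉ ℤ_2 (v_2(x) = -1 < 0)

ℤ_2 = {x ∈ ℚ_2 : v_2(x) ≥ 0} and ℤ_2^× = {x ∈ ℤ_2 : v_2(x) = 0}. Here v_2(11/62) = v_2(num) − v_2(den) = -1; compare against these criteria.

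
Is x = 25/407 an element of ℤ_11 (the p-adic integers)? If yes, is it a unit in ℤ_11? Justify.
x ∉ ℤ_11 (v_11(x) = -1 < 0)

ℤ_11 = {x ∈ ℚ_11 : v_11(x) ≥ 0} and ℤ_11^× = {x ∈ ℤ_11 : v_11(x) = 0}. Here v_11(25/407) = v_11(num) − v_11(den) = -1; compare against these criteria.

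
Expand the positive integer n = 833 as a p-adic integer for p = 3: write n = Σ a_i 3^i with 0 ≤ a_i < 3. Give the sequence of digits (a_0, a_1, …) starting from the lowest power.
(a_0, a_1, …) = (2, 1, 2, 0, 1, 0, 1)

Repeated division by 3 gives the digits low-to-high: 833 = 2 + 1·3^1 + 2·3^2 + 1·3^4 + 1·3^6. Digit sequence: (2, 1, 2, 0, 1, 0, 1).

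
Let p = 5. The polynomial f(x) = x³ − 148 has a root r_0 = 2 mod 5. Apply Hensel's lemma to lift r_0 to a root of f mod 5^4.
r_3 = 397 (mod 625)

Hensel: r_{i+1} = r_i − f(r_i)/f′(r_i) mod 5^{i+2}, where f′(x) = 3x². Iterate:
  r_0 = 2 (mod 5)
  r_1 = 22 (mod 25)
  r_2 = 22 (mod 125)
  r_3 = 397 (mod 625)
Final: r = 397 with f(r) ≡ 0 mod 5^4.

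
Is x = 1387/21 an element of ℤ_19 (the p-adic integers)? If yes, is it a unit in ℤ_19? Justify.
x ∈ ℤ_19 but not a unit; v_19(x) = 1 > 0

ℤ_19 = {x ∈ ℚ_19 : v_19(x) ≥ 0} and ℤ_19^× = {x ∈ ℤ_19 : v_19(x) = 0}. Here v_19(1387/21) = v_19(num) − v_19(den) = 1; compare against these criteria.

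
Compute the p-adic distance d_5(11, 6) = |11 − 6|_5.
d_5(11, 6) = 1/5

Step 1 — x − y = 11 − 6 = 5. Step 2 — v_5(5) = 1 (factor: 5 = (5^1 · 1); the sign does not affect v_p). Step 3 — |x − y|_5 = 5^{-1} = 1/5.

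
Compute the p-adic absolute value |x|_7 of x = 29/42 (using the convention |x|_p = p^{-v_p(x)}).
|29/42|_7 = 7

Step 1 — compute v_7(x) by factoring powers of 7 out of the numerator and denominator: v_7(29/42) = -1. Step 2 — apply |x|_p = p^{-v_p(x)} = 7^{1} = 7.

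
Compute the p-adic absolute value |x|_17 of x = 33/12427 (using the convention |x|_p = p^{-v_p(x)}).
|33/12427|_17 = 289

Step 1 — compute v_17(x) by factoring powers of 17 out of the numerator and denominator: v_17(33/12427) = -2. Step 2 — apply |x|_p = p^{-v_p(x)} = 17^{2} = 289.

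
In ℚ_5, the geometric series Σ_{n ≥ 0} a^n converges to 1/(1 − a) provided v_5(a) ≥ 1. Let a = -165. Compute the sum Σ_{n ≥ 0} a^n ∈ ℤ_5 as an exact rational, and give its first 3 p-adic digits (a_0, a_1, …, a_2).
Σ a^n = 1/(1 − a) = 1/166;  first 3 digits = (1, 2, 2)

v_5(a) = 1 ≥ 1, so the series converges in ℤ_5 to 1/(1 − a) = 1/(1 − (-165)) = 1/166. Expand this rational in ℤ_5: compute digits iteratively via d_i = x_i mod 5, x_{i+1} = (x_i − d_i)/5. The first 3 digits are (1, 2, 2).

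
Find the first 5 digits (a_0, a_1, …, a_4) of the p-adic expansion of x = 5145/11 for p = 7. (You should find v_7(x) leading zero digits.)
(a_0, …, a_4) = (0, 0, 0, 2, 5)

v_7(5145/11) = 3, so a_0 = ... = a_2 = 0. Factor out: x = 7^3 · u with u = 15/11 a unit in ℤ_7. Expand u iteratively via a_{v+i} = u_i mod 7, u_{i+1} = (u_i − a_{v+i})/7:
  u_0 = 15/11;  a_3 = 2;  u_1 = (u_0 − 2)/7 = -1/11
  u_1 = -1/11;  a_4 = 5;  u_2 = (u_1 − 5)/7 = -8/11
Digits: (0, 0, 0, 2, 5).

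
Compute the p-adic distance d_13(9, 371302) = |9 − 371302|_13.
d_13(9, 371302) = 1/371293

Step 1 — x − y = 9 − 371302 = -371293. Step 2 — v_13(-371293) = 5 (factor: -371293 = −(13^5 · 1); the sign does not affect v_p). Step 3 — |x − y|_13 = 13^{-5} = 1/371293.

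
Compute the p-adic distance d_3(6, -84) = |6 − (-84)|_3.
d_3(6, -84) = 1/9

Step 1 — x − y = 6 − (-84) = 90. Step 2 — v_3(90) = 2 (factor: 90 = (3^2 · 10); the sign does not affect v_p). Step 3 — |x − y|_3 = 3^{-2} = 1/9.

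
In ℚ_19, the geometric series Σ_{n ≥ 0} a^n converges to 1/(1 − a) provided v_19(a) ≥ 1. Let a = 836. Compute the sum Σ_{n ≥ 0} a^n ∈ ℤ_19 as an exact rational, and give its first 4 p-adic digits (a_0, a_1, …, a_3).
Σ a^n = 1/(1 − a) = -1/835;  first 4 digits = (1, 6, 0, 14)

v_19(a) = 1 ≥ 1, so the series converges in ℤ_19 to 1/(1 − a) = 1/(1 − 836) = -1/835. Expand this rational in ℤ_19: compute digits iteratively via d_i = x_i mod 19, x_{i+1} = (x_i − d_i)/19. The first 4 digits are (1, 6, 0, 14).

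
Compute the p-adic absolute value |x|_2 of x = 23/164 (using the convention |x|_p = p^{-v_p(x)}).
|23/164|_2 = 4

Step 1 — compute v_2(x) by factoring powers of 2 out of the numerator and denominator: v_2(23/164) = -2. Step 2 — apply |x|_p = p^{-v_p(x)} = 2^{2} = 4.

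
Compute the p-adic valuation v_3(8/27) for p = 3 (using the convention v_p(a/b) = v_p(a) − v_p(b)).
v_3(8/27) = -3

Factor powers of 3 from the numerator and denominator of the reduced fraction: 8 = 3^0 · 8 and 27 = 3^3 · 1. Apply v_p(a/b) = v_p(a) − v_p(b): v_3(8/27) = 0 − 3 = -3.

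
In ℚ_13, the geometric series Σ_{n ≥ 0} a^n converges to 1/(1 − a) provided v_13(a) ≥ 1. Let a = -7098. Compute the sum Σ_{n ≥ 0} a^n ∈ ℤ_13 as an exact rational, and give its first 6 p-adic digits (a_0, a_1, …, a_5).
Σ a^n = 1/(1 − a) = 1/7099;  first 6 digits = (1, 0, 10, 9, 8, 5)

v_13(a) = 2 ≥ 1, so the series converges in ℤ_13 to 1/(1 − a) = 1/(1 − (-7098)) = 1/7099. Expand this rational in ℤ_13: compute digits iteratively via d_i = x_i mod 13, x_{i+1} = (x_i − d_i)/13. The first 6 digits are (1, 0, 10, 9, 8, 5).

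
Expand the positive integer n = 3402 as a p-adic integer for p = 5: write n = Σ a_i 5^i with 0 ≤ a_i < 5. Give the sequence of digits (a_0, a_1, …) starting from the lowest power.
(a_0, a_1, …) = (2, 0, 1, 2, 0, 1)

Repeated division by 5 gives the digits low-to-high: 3402 = 2 + 1·5^2 + 2·5^3 + 1·5^5. Digit sequence: (2, 0, 1, 2, 0, 1).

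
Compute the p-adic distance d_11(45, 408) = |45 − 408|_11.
d_11(45, 408) = 1/121

Step 1 — x − y = 45 − 408 = -363. Step 2 — v_11(-363) = 2 (factor: -363 = −(11^2 · 3); the sign does not affect v_p). Step 3 — |x − y|_11 = 11^{-2} = 1/121.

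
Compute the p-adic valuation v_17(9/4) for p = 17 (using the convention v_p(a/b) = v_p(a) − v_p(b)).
v_17(9/4) = 0

Factor powers of 17 from the numerator and denominator of the reduced fraction: 9 = 17^0 · 9 and 4 = 17^0 · 4. Apply v_p(a/b) = v_p(a) − v_p(b): v_17(9/4) = 0 − 0 = 0.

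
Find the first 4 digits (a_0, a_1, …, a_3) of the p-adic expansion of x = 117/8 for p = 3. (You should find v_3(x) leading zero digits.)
(a_0, …, a_3) = (0, 0, 2, 1)

v_3(117/8) = 2, so a_0 = ... = a_1 = 0. Factor out: x = 3^2 · u with u = 13/8 a unit in ℤ_3. Expand u iteratively via a_{v+i} = u_i mod 3, u_{i+1} = (u_i − a_{v+i})/3:
  u_0 = 13/8;  a_2 = 2;  u_1 = (u_0 − 2)/3 = -1/8
  u_1 = -1/8;  a_3 = 1;  u_2 = (u_1 − 1)/3 = -3/8
Digits: (0, 0, 2, 1).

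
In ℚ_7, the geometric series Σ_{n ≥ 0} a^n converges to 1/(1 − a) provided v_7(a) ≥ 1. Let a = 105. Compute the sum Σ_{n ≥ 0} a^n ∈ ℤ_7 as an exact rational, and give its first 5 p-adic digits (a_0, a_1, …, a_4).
Σ a^n = 1/(1 − a) = -1/104;  first 5 digits = (1, 1, 3, 5, 4)

v_7(a) = 1 ≥ 1, so the series converges in ℤ_7 to 1/(1 − a) = 1/(1 − 105) = -1/104. Expand this rational in ℤ_7: compute digits iteratively via d_i = x_i mod 7, x_{i+1} = (x_i − d_i)/7. The first 5 digits are (1, 1, 3, 5, 4).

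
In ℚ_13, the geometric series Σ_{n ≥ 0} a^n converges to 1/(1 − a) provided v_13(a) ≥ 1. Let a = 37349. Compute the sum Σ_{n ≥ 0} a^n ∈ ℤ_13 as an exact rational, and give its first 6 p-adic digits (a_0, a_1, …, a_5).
Σ a^n = 1/(1 − a) = -1/37348;  first 6 digits = (1, 0, 0, 4, 1, 0)

v_13(a) = 3 ≥ 1, so the series converges in ℤ_13 to 1/(1 − a) = 1/(1 − 37349) = -1/37348. Expand this rational in ℤ_13: compute digits iteratively via d_i = x_i mod 13, x_{i+1} = (x_i − d_i)/13. The first 6 digits are (1, 0, 0, 4, 1, 0).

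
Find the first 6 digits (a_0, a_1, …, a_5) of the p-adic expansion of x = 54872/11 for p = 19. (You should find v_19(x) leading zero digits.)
(a_0, …, a_5) = (0, 0, 0, 18, 6, 10)

v_19(54872/11) = 3, so a_0 = ... = a_2 = 0. Factor out: x = 19^3 · u with u = 8/11 a unit in ℤ_19. Expand u iteratively via a_{v+i} = u_i mod 19, u_{i+1} = (u_i − a_{v+i})/19:
  u_0 = 8/11;  a_3 = 18;  u_1 = (u_0 − 18)/19 = -10/11
  u_1 = -10/11;  a_4 = 6;  u_2 = (u_1 − 6)/19 = -4/11
  u_2 = -4/11;  a_5 = 10;  u_3 = (u_2 − 10)/19 = -6/11
Digits: (0, 0, 0, 18, 6, 10).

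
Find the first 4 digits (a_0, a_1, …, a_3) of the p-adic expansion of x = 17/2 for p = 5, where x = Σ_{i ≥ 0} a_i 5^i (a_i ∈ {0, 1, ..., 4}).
(a_0, …, a_3) = (1, 4, 2, 2)

v_5(17/2) = 0 (numerator and denominator both coprime to 5), so x ∈ ℤ_5^×. Compute digits iteratively via a_i = x_i mod 5, x_{i+1} = (x_i − a_i)/5, with x_0 = x:
  x_0 = 17/2;  a_0 = 1;  x_1 = (x_0 − 1)/5 = 3/2
  x_1 = 3/2;  a_1 = 4;  x_2 = (x_1 − 4)/5 = -1/2
  x_2 = -1/2;  a_2 = 2;  x_3 = (x_2 − 2)/5 = -1/2
  x_3 = -1/2;  a_3 = 2;  x_4 = (x_3 − 2)/5 = -1/2
Digits: (1, 4, 2, 2).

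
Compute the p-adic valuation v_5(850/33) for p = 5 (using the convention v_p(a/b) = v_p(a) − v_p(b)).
v_5(850/33) = 2

Factor powers of 5 from the numerator and denominator of the reduced fraction: 850 = 5^2 · 34 and 33 = 5^0 · 33. Apply v_p(a/b) = v_p(a) − v_p(b): v_5(850/33) = 2 − 0 = 2.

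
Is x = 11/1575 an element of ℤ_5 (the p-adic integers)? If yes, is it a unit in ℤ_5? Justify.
x ∉ ℤ_5 (v_5(x) = -2 < 0)

ℤ_5 = {x ∈ ℚ_5 : v_5(x) ≥ 0} and ℤ_5^× = {x ∈ ℤ_5 : v_5(x) = 0}. Here v_5(11/1575) = v_5(num) − v_5(den) = -2; compare against these criteria.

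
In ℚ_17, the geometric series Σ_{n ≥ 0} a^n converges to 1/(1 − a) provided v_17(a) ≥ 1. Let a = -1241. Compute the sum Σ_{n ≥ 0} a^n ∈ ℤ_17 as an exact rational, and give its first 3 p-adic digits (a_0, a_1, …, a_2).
Σ a^n = 1/(1 − a) = 1/1242;  first 3 digits = (1, 12, 3)

v_17(a) = 1 ≥ 1, so the series converges in ℤ_17 to 1/(1 − a) = 1/(1 − (-1241)) = 1/1242. Expand this rational in ℤ_17: compute digits iteratively via d_i = x_i mod 17, x_{i+1} = (x_i − d_i)/17. The first 3 digits are (1, 12, 3).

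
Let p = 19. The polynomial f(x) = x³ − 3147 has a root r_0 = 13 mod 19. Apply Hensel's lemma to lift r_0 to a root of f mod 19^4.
r_3 = 15137 (mod 130321)

Hensel: r_{i+1} = r_i − f(r_i)/f′(r_i) mod 19^{i+2}, where f′(x) = 3x². Iterate:
  r_0 = 13 (mod 19)
  r_1 = 336 (mod 361)
  r_2 = 1419 (mod 6859)
  r_3 = 15137 (mod 130321)
Final: r = 15137 with f(r) ≡ 0 mod 19^4.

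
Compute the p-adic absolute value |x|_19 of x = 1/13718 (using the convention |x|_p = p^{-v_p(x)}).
|1/13718|_19 = 6859

Step 1 — compute v_19(x) by factoring powers of 19 out of the numerator and denominator: v_19(1/13718) = -3. Step 2 — apply |x|_p = p^{-v_p(x)} = 19^{3} = 6859.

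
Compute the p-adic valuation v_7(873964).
v_7(873964) = 5

v_7(n) is the largest exponent k such that 7^k divides n. Factor out: 873964 = 7^5 · 52. (Sign doesn't affect v_p.) So v_7(873964) = 5.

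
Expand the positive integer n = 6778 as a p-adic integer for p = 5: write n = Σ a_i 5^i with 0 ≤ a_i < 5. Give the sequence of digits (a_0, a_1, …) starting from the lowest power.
(a_0, a_1, …) = (3, 0, 1, 4, 0, 2)

Repeated division by 5 gives the digits low-to-high: 6778 = 3 + 1·5^2 + 4·5^3 + 2·5^5. Digit sequence: (3, 0, 1, 4, 0, 2).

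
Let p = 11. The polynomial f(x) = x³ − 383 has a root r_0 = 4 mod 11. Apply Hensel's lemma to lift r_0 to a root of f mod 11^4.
r_3 = 10157 (mod 14641)

Hensel: r_{i+1} = r_i − f(r_i)/f′(r_i) mod 11^{i+2}, where f′(x) = 3x². Iterate:
  r_0 = 4 (mod 11)
  r_1 = 114 (mod 121)
  r_2 = 840 (mod 1331)
  r_3 = 10157 (mod 14641)
Final: r = 10157 with f(r) ≡ 0 mod 11^4.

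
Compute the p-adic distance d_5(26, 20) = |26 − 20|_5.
d_5(26, 20) = 1

Step 1 — x − y = 26 − 20 = 6. Step 2 — v_5(6) = 0 (factor: 6 = (5^0 · 6); the sign does not affect v_p). Step 3 — |x − y|_5 = 5^{0} = 1.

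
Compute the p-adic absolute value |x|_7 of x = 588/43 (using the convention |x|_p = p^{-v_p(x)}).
|588/43|_7 = 1/49

Step 1 — compute v_7(x) by factoring powers of 7 out of the numerator and denominator: v_7(588/43) = 2. Step 2 — apply |x|_p = p^{-v_p(x)} = 7^{-2} = 1/49.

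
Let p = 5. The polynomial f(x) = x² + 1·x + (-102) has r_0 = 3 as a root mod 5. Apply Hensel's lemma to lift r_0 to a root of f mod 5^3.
r_2 = 48 (mod 125)

Hensel: r_{i+1} = r_i − f(r_i)·(f′(r_i))^{-1} mod 5^{i+2}, f′(x) = 2x + 1. Iterate:
  r_0 = 3 (mod 5)
  r_1 = 23 (mod 25)
  r_2 = 48 (mod 125)
Final: r = 48 satisfies f(r) ≡ 0 mod 5^3.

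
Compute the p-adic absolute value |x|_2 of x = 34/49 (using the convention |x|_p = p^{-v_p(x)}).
|34/49|_2 = 1/2

Step 1 — compute v_2(x) by factoring powers of 2 out of the numerator and denominator: v_2(34/49) = 1. Step 2 — apply |x|_p = p^{-v_p(x)} = 2^{-1} = 1/2.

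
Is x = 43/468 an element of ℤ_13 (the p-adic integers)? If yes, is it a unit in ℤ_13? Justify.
x ∉ ℤ_13 (v_13(x) = -1 < 0)

ℤ_13 = {x ∈ ℚ_13 : v_13(x) ≥ 0} and ℤ_13^× = {x ∈ ℤ_13 : v_13(x) = 0}. Here v_13(43/468) = v_13(num) − v_13(den) = -1; compare against these criteria.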